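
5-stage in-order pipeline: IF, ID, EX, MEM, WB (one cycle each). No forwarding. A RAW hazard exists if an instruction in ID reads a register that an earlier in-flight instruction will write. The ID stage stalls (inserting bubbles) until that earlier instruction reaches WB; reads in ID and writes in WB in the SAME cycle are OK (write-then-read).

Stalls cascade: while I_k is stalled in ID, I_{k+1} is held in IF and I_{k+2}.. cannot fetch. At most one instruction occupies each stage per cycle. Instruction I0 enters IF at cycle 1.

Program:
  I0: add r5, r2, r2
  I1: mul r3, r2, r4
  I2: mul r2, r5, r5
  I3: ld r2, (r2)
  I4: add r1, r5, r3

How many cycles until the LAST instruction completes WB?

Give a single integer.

Answer: 12

Derivation:
I0 add r5 <- r2,r2: IF@1 ID@2 stall=0 (-) EX@3 MEM@4 WB@5
I1 mul r3 <- r2,r4: IF@2 ID@3 stall=0 (-) EX@4 MEM@5 WB@6
I2 mul r2 <- r5,r5: IF@3 ID@4 stall=1 (RAW on I0.r5 (WB@5)) EX@6 MEM@7 WB@8
I3 ld r2 <- r2: IF@4 ID@6 stall=2 (RAW on I2.r2 (WB@8)) EX@9 MEM@10 WB@11
I4 add r1 <- r5,r3: IF@6 ID@9 stall=0 (-) EX@10 MEM@11 WB@12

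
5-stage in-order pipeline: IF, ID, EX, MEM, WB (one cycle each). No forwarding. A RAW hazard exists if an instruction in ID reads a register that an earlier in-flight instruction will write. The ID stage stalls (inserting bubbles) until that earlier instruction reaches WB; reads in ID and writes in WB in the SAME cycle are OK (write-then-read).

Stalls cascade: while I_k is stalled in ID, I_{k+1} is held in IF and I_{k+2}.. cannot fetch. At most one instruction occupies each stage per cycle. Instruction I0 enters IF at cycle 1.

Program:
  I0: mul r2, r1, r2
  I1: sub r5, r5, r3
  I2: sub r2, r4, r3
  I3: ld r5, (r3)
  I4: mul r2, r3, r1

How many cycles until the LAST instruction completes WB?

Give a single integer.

I0 mul r2 <- r1,r2: IF@1 ID@2 stall=0 (-) EX@3 MEM@4 WB@5
I1 sub r5 <- r5,r3: IF@2 ID@3 stall=0 (-) EX@4 MEM@5 WB@6
I2 sub r2 <- r4,r3: IF@3 ID@4 stall=0 (-) EX@5 MEM@6 WB@7
I3 ld r5 <- r3: IF@4 ID@5 stall=0 (-) EX@6 MEM@7 WB@8
I4 mul r2 <- r3,r1: IF@5 ID@6 stall=0 (-) EX@7 MEM@8 WB@9

Answer: 9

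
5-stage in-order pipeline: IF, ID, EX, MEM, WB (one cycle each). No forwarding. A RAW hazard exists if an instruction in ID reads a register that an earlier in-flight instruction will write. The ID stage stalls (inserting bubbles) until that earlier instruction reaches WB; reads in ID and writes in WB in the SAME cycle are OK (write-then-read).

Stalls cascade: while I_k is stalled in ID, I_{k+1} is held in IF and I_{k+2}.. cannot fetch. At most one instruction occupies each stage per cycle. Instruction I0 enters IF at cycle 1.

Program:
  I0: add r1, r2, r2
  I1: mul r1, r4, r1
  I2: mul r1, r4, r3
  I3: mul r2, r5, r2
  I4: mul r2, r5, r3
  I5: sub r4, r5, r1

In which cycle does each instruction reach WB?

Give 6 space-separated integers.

I0 add r1 <- r2,r2: IF@1 ID@2 stall=0 (-) EX@3 MEM@4 WB@5
I1 mul r1 <- r4,r1: IF@2 ID@3 stall=2 (RAW on I0.r1 (WB@5)) EX@6 MEM@7 WB@8
I2 mul r1 <- r4,r3: IF@3 ID@6 stall=0 (-) EX@7 MEM@8 WB@9
I3 mul r2 <- r5,r2: IF@6 ID@7 stall=0 (-) EX@8 MEM@9 WB@10
I4 mul r2 <- r5,r3: IF@7 ID@8 stall=0 (-) EX@9 MEM@10 WB@11
I5 sub r4 <- r5,r1: IF@8 ID@9 stall=0 (-) EX@10 MEM@11 WB@12

Answer: 5 8 9 10 11 12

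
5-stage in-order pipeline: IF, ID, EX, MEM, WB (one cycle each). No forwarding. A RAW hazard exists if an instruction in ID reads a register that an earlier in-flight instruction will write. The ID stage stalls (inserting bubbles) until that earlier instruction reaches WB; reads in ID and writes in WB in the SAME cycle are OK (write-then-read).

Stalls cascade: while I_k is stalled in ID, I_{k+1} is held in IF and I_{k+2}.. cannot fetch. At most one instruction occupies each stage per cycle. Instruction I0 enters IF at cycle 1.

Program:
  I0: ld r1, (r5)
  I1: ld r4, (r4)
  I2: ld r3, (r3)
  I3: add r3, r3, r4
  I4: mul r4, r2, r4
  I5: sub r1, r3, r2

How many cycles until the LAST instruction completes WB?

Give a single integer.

I0 ld r1 <- r5: IF@1 ID@2 stall=0 (-) EX@3 MEM@4 WB@5
I1 ld r4 <- r4: IF@2 ID@3 stall=0 (-) EX@4 MEM@5 WB@6
I2 ld r3 <- r3: IF@3 ID@4 stall=0 (-) EX@5 MEM@6 WB@7
I3 add r3 <- r3,r4: IF@4 ID@5 stall=2 (RAW on I2.r3 (WB@7)) EX@8 MEM@9 WB@10
I4 mul r4 <- r2,r4: IF@5 ID@8 stall=0 (-) EX@9 MEM@10 WB@11
I5 sub r1 <- r3,r2: IF@8 ID@9 stall=1 (RAW on I3.r3 (WB@10)) EX@11 MEM@12 WB@13

Answer: 13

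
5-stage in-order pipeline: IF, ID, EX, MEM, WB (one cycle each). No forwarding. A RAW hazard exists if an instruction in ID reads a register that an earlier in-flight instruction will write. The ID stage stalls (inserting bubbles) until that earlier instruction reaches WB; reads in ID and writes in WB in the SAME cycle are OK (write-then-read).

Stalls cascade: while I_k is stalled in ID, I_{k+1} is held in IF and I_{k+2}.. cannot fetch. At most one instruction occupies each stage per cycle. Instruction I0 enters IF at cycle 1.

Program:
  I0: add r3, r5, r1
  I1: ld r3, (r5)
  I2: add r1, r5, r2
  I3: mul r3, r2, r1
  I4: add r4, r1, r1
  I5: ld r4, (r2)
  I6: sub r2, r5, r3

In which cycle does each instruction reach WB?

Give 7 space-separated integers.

Answer: 5 6 7 10 11 12 13

Derivation:
I0 add r3 <- r5,r1: IF@1 ID@2 stall=0 (-) EX@3 MEM@4 WB@5
I1 ld r3 <- r5: IF@2 ID@3 stall=0 (-) EX@4 MEM@5 WB@6
I2 add r1 <- r5,r2: IF@3 ID@4 stall=0 (-) EX@5 MEM@6 WB@7
I3 mul r3 <- r2,r1: IF@4 ID@5 stall=2 (RAW on I2.r1 (WB@7)) EX@8 MEM@9 WB@10
I4 add r4 <- r1,r1: IF@5 ID@8 stall=0 (-) EX@9 MEM@10 WB@11
I5 ld r4 <- r2: IF@8 ID@9 stall=0 (-) EX@10 MEM@11 WB@12
I6 sub r2 <- r5,r3: IF@9 ID@10 stall=0 (-) EX@11 MEM@12 WB@13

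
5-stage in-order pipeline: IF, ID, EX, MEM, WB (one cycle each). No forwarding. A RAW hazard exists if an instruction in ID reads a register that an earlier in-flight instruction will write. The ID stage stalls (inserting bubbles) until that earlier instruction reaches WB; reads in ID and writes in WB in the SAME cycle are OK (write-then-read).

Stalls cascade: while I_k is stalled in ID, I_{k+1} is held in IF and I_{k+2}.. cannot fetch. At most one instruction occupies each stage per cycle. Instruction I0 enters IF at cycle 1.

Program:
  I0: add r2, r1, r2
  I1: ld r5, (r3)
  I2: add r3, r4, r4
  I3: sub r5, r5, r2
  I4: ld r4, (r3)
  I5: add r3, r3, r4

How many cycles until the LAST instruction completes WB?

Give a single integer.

I0 add r2 <- r1,r2: IF@1 ID@2 stall=0 (-) EX@3 MEM@4 WB@5
I1 ld r5 <- r3: IF@2 ID@3 stall=0 (-) EX@4 MEM@5 WB@6
I2 add r3 <- r4,r4: IF@3 ID@4 stall=0 (-) EX@5 MEM@6 WB@7
I3 sub r5 <- r5,r2: IF@4 ID@5 stall=1 (RAW on I1.r5 (WB@6)) EX@7 MEM@8 WB@9
I4 ld r4 <- r3: IF@5 ID@7 stall=0 (-) EX@8 MEM@9 WB@10
I5 add r3 <- r3,r4: IF@7 ID@8 stall=2 (RAW on I4.r4 (WB@10)) EX@11 MEM@12 WB@13

Answer: 13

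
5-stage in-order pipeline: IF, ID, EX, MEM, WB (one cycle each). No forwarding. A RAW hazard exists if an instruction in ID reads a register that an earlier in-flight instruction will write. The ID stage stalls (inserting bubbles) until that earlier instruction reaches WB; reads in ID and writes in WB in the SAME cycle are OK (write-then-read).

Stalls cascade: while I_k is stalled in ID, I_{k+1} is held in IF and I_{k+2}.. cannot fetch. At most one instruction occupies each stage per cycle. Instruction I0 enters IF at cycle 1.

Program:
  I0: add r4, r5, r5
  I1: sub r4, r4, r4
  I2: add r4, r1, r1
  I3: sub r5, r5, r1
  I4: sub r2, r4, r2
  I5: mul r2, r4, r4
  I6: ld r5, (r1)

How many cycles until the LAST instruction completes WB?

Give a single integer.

I0 add r4 <- r5,r5: IF@1 ID@2 stall=0 (-) EX@3 MEM@4 WB@5
I1 sub r4 <- r4,r4: IF@2 ID@3 stall=2 (RAW on I0.r4 (WB@5)) EX@6 MEM@7 WB@8
I2 add r4 <- r1,r1: IF@3 ID@6 stall=0 (-) EX@7 MEM@8 WB@9
I3 sub r5 <- r5,r1: IF@6 ID@7 stall=0 (-) EX@8 MEM@9 WB@10
I4 sub r2 <- r4,r2: IF@7 ID@8 stall=1 (RAW on I2.r4 (WB@9)) EX@10 MEM@11 WB@12
I5 mul r2 <- r4,r4: IF@8 ID@10 stall=0 (-) EX@11 MEM@12 WB@13
I6 ld r5 <- r1: IF@10 ID@11 stall=0 (-) EX@12 MEM@13 WB@14

Answer: 14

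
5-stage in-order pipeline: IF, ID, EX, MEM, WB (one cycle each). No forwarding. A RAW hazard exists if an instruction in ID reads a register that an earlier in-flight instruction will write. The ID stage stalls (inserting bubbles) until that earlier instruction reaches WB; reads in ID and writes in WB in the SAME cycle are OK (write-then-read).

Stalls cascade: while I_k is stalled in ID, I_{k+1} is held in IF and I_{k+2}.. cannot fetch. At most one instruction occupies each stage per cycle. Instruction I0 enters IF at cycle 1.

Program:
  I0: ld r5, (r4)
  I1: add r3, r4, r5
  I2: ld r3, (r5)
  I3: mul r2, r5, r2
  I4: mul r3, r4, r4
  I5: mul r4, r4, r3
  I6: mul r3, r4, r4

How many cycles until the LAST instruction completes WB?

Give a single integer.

I0 ld r5 <- r4: IF@1 ID@2 stall=0 (-) EX@3 MEM@4 WB@5
I1 add r3 <- r4,r5: IF@2 ID@3 stall=2 (RAW on I0.r5 (WB@5)) EX@6 MEM@7 WB@8
I2 ld r3 <- r5: IF@3 ID@6 stall=0 (-) EX@7 MEM@8 WB@9
I3 mul r2 <- r5,r2: IF@6 ID@7 stall=0 (-) EX@8 MEM@9 WB@10
I4 mul r3 <- r4,r4: IF@7 ID@8 stall=0 (-) EX@9 MEM@10 WB@11
I5 mul r4 <- r4,r3: IF@8 ID@9 stall=2 (RAW on I4.r3 (WB@11)) EX@12 MEM@13 WB@14
I6 mul r3 <- r4,r4: IF@9 ID@12 stall=2 (RAW on I5.r4 (WB@14)) EX@15 MEM@16 WB@17

Answer: 17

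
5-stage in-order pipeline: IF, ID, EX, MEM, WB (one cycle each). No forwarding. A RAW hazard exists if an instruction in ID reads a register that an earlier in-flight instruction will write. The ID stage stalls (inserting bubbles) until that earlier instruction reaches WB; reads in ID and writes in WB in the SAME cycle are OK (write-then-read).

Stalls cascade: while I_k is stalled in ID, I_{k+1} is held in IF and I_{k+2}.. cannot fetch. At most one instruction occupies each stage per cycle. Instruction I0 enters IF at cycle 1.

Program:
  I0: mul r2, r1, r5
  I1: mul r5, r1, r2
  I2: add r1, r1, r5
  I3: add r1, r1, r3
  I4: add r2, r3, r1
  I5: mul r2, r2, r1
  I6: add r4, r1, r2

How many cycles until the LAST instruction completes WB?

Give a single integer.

I0 mul r2 <- r1,r5: IF@1 ID@2 stall=0 (-) EX@3 MEM@4 WB@5
I1 mul r5 <- r1,r2: IF@2 ID@3 stall=2 (RAW on I0.r2 (WB@5)) EX@6 MEM@7 WB@8
I2 add r1 <- r1,r5: IF@3 ID@6 stall=2 (RAW on I1.r5 (WB@8)) EX@9 MEM@10 WB@11
I3 add r1 <- r1,r3: IF@6 ID@9 stall=2 (RAW on I2.r1 (WB@11)) EX@12 MEM@13 WB@14
I4 add r2 <- r3,r1: IF@9 ID@12 stall=2 (RAW on I3.r1 (WB@14)) EX@15 MEM@16 WB@17
I5 mul r2 <- r2,r1: IF@12 ID@15 stall=2 (RAW on I4.r2 (WB@17)) EX@18 MEM@19 WB@20
I6 add r4 <- r1,r2: IF@15 ID@18 stall=2 (RAW on I5.r2 (WB@20)) EX@21 MEM@22 WB@23

Answer: 23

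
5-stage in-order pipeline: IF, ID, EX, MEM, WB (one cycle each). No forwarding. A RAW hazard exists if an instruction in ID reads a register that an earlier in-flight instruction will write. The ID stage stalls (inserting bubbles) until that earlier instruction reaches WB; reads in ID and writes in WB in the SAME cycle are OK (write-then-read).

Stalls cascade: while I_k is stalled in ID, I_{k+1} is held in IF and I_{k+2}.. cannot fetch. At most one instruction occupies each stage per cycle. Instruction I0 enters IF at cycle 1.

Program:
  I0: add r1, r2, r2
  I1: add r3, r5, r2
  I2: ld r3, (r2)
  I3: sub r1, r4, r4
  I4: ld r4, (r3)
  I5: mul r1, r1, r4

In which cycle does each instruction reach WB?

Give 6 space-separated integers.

Answer: 5 6 7 8 10 13

Derivation:
I0 add r1 <- r2,r2: IF@1 ID@2 stall=0 (-) EX@3 MEM@4 WB@5
I1 add r3 <- r5,r2: IF@2 ID@3 stall=0 (-) EX@4 MEM@5 WB@6
I2 ld r3 <- r2: IF@3 ID@4 stall=0 (-) EX@5 MEM@6 WB@7
I3 sub r1 <- r4,r4: IF@4 ID@5 stall=0 (-) EX@6 MEM@7 WB@8
I4 ld r4 <- r3: IF@5 ID@6 stall=1 (RAW on I2.r3 (WB@7)) EX@8 MEM@9 WB@10
I5 mul r1 <- r1,r4: IF@6 ID@8 stall=2 (RAW on I4.r4 (WB@10)) EX@11 MEM@12 WB@13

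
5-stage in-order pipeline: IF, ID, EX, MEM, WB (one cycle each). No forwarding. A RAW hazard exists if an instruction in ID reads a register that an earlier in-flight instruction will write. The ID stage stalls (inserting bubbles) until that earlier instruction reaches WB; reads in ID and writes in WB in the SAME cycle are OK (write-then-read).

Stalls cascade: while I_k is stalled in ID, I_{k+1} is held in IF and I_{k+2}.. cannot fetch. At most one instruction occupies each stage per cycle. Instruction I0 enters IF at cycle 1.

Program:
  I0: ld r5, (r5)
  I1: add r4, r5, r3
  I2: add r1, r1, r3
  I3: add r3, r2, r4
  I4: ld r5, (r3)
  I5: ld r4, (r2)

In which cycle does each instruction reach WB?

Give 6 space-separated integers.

I0 ld r5 <- r5: IF@1 ID@2 stall=0 (-) EX@3 MEM@4 WB@5
I1 add r4 <- r5,r3: IF@2 ID@3 stall=2 (RAW on I0.r5 (WB@5)) EX@6 MEM@7 WB@8
I2 add r1 <- r1,r3: IF@3 ID@6 stall=0 (-) EX@7 MEM@8 WB@9
I3 add r3 <- r2,r4: IF@6 ID@7 stall=1 (RAW on I1.r4 (WB@8)) EX@9 MEM@10 WB@11
I4 ld r5 <- r3: IF@7 ID@9 stall=2 (RAW on I3.r3 (WB@11)) EX@12 MEM@13 WB@14
I5 ld r4 <- r2: IF@9 ID@12 stall=0 (-) EX@13 MEM@14 WB@15

Answer: 5 8 9 11 14 15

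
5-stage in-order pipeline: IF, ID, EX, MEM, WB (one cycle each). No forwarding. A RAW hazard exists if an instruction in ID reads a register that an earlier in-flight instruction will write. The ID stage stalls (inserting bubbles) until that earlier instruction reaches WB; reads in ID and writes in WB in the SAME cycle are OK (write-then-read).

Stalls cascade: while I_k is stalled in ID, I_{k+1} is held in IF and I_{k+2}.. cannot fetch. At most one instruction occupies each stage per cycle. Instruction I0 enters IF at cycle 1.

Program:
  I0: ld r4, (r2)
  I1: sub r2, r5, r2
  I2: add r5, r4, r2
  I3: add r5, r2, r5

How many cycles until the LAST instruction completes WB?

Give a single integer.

Answer: 12

Derivation:
I0 ld r4 <- r2: IF@1 ID@2 stall=0 (-) EX@3 MEM@4 WB@5
I1 sub r2 <- r5,r2: IF@2 ID@3 stall=0 (-) EX@4 MEM@5 WB@6
I2 add r5 <- r4,r2: IF@3 ID@4 stall=2 (RAW on I1.r2 (WB@6)) EX@7 MEM@8 WB@9
I3 add r5 <- r2,r5: IF@4 ID@7 stall=2 (RAW on I2.r5 (WB@9)) EX@10 MEM@11 WB@12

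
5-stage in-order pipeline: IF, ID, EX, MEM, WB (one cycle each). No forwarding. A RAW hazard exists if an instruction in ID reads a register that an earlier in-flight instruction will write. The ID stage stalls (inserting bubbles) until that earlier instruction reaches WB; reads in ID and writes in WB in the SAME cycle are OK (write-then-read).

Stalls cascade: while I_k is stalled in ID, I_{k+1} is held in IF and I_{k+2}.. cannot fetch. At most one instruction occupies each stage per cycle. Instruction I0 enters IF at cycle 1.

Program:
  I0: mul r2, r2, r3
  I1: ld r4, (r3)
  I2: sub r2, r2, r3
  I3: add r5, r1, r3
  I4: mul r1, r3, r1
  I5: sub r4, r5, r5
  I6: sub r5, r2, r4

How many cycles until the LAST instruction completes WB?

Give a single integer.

Answer: 15

Derivation:
I0 mul r2 <- r2,r3: IF@1 ID@2 stall=0 (-) EX@3 MEM@4 WB@5
I1 ld r4 <- r3: IF@2 ID@3 stall=0 (-) EX@4 MEM@5 WB@6
I2 sub r2 <- r2,r3: IF@3 ID@4 stall=1 (RAW on I0.r2 (WB@5)) EX@6 MEM@7 WB@8
I3 add r5 <- r1,r3: IF@4 ID@6 stall=0 (-) EX@7 MEM@8 WB@9
I4 mul r1 <- r3,r1: IF@6 ID@7 stall=0 (-) EX@8 MEM@9 WB@10
I5 sub r4 <- r5,r5: IF@7 ID@8 stall=1 (RAW on I3.r5 (WB@9)) EX@10 MEM@11 WB@12
I6 sub r5 <- r2,r4: IF@8 ID@10 stall=2 (RAW on I5.r4 (WB@12)) EX@13 MEM@14 WB@15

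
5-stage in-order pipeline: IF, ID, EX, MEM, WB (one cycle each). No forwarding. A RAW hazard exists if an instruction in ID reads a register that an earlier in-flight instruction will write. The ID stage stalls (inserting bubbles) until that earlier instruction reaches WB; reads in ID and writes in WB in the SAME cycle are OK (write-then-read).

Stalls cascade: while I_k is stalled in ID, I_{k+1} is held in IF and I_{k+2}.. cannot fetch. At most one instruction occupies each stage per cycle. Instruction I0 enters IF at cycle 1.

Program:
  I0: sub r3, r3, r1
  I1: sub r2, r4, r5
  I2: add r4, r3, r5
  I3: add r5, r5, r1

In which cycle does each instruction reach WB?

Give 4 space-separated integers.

I0 sub r3 <- r3,r1: IF@1 ID@2 stall=0 (-) EX@3 MEM@4 WB@5
I1 sub r2 <- r4,r5: IF@2 ID@3 stall=0 (-) EX@4 MEM@5 WB@6
I2 add r4 <- r3,r5: IF@3 ID@4 stall=1 (RAW on I0.r3 (WB@5)) EX@6 MEM@7 WB@8
I3 add r5 <- r5,r1: IF@4 ID@6 stall=0 (-) EX@7 MEM@8 WB@9

Answer: 5 6 8 9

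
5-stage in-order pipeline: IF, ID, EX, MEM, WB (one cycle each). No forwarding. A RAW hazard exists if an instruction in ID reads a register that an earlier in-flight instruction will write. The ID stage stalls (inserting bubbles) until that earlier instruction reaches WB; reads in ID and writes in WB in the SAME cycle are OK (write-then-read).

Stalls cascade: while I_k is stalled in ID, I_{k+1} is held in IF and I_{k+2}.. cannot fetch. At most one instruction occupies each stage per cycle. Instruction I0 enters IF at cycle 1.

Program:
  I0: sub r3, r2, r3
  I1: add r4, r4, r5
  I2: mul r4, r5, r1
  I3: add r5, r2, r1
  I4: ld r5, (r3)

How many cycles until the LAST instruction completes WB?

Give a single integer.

Answer: 9

Derivation:
I0 sub r3 <- r2,r3: IF@1 ID@2 stall=0 (-) EX@3 MEM@4 WB@5
I1 add r4 <- r4,r5: IF@2 ID@3 stall=0 (-) EX@4 MEM@5 WB@6
I2 mul r4 <- r5,r1: IF@3 ID@4 stall=0 (-) EX@5 MEM@6 WB@7
I3 add r5 <- r2,r1: IF@4 ID@5 stall=0 (-) EX@6 MEM@7 WB@8
I4 ld r5 <- r3: IF@5 ID@6 stall=0 (-) EX@7 MEM@8 WB@9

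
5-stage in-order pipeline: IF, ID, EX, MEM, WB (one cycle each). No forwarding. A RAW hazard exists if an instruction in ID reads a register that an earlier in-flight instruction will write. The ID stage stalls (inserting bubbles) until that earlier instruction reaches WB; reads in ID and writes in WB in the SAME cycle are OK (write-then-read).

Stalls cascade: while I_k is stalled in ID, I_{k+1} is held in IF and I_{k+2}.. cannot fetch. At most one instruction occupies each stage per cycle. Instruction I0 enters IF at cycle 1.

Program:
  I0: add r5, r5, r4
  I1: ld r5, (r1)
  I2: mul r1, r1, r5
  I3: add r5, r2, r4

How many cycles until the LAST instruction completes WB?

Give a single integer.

I0 add r5 <- r5,r4: IF@1 ID@2 stall=0 (-) EX@3 MEM@4 WB@5
I1 ld r5 <- r1: IF@2 ID@3 stall=0 (-) EX@4 MEM@5 WB@6
I2 mul r1 <- r1,r5: IF@3 ID@4 stall=2 (RAW on I1.r5 (WB@6)) EX@7 MEM@8 WB@9
I3 add r5 <- r2,r4: IF@4 ID@7 stall=0 (-) EX@8 MEM@9 WB@10

Answer: 10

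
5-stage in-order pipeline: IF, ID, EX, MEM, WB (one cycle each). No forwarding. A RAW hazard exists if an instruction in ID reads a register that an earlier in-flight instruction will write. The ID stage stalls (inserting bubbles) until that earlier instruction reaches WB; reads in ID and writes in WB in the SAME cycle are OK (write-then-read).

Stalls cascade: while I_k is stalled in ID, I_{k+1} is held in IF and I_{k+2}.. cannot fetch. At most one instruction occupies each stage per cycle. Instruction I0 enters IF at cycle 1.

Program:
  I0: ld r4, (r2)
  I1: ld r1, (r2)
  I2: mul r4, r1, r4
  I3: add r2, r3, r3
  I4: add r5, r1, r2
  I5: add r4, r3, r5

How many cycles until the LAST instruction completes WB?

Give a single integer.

I0 ld r4 <- r2: IF@1 ID@2 stall=0 (-) EX@3 MEM@4 WB@5
I1 ld r1 <- r2: IF@2 ID@3 stall=0 (-) EX@4 MEM@5 WB@6
I2 mul r4 <- r1,r4: IF@3 ID@4 stall=2 (RAW on I1.r1 (WB@6)) EX@7 MEM@8 WB@9
I3 add r2 <- r3,r3: IF@4 ID@7 stall=0 (-) EX@8 MEM@9 WB@10
I4 add r5 <- r1,r2: IF@7 ID@8 stall=2 (RAW on I3.r2 (WB@10)) EX@11 MEM@12 WB@13
I5 add r4 <- r3,r5: IF@8 ID@11 stall=2 (RAW on I4.r5 (WB@13)) EX@14 MEM@15 WB@16

Answer: 16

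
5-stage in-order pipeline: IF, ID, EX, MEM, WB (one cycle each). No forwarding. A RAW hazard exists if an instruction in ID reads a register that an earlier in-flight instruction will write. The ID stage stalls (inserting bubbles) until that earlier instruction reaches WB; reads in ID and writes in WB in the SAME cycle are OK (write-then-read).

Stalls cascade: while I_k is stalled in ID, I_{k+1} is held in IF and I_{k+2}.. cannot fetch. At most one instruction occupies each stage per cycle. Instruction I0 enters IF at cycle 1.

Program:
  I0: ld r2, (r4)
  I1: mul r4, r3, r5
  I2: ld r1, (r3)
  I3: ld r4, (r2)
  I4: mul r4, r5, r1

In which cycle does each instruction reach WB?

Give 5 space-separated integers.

I0 ld r2 <- r4: IF@1 ID@2 stall=0 (-) EX@3 MEM@4 WB@5
I1 mul r4 <- r3,r5: IF@2 ID@3 stall=0 (-) EX@4 MEM@5 WB@6
I2 ld r1 <- r3: IF@3 ID@4 stall=0 (-) EX@5 MEM@6 WB@7
I3 ld r4 <- r2: IF@4 ID@5 stall=0 (-) EX@6 MEM@7 WB@8
I4 mul r4 <- r5,r1: IF@5 ID@6 stall=1 (RAW on I2.r1 (WB@7)) EX@8 MEM@9 WB@10

Answer: 5 6 7 8 10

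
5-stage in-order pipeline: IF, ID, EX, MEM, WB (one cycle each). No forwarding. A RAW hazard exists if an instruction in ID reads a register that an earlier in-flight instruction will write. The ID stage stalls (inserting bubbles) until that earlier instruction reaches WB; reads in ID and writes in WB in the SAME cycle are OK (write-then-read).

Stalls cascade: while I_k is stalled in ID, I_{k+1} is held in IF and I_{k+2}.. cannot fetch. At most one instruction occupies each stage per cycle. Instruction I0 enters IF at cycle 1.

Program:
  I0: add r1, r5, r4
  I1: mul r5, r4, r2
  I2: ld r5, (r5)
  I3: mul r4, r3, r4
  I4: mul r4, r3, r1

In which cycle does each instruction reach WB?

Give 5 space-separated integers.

Answer: 5 6 9 10 11

Derivation:
I0 add r1 <- r5,r4: IF@1 ID@2 stall=0 (-) EX@3 MEM@4 WB@5
I1 mul r5 <- r4,r2: IF@2 ID@3 stall=0 (-) EX@4 MEM@5 WB@6
I2 ld r5 <- r5: IF@3 ID@4 stall=2 (RAW on I1.r5 (WB@6)) EX@7 MEM@8 WB@9
I3 mul r4 <- r3,r4: IF@4 ID@7 stall=0 (-) EX@8 MEM@9 WB@10
I4 mul r4 <- r3,r1: IF@7 ID@8 stall=0 (-) EX@9 MEM@10 WB@11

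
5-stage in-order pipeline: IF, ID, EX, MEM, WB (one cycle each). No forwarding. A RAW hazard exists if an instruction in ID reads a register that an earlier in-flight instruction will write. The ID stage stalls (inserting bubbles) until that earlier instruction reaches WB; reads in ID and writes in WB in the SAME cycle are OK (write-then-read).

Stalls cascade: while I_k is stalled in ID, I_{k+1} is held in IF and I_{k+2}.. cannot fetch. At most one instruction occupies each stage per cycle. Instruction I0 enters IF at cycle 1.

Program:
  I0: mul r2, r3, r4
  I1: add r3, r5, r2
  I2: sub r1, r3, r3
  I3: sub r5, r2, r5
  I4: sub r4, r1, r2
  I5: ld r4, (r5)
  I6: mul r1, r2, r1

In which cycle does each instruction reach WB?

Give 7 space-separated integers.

I0 mul r2 <- r3,r4: IF@1 ID@2 stall=0 (-) EX@3 MEM@4 WB@5
I1 add r3 <- r5,r2: IF@2 ID@3 stall=2 (RAW on I0.r2 (WB@5)) EX@6 MEM@7 WB@8
I2 sub r1 <- r3,r3: IF@3 ID@6 stall=2 (RAW on I1.r3 (WB@8)) EX@9 MEM@10 WB@11
I3 sub r5 <- r2,r5: IF@6 ID@9 stall=0 (-) EX@10 MEM@11 WB@12
I4 sub r4 <- r1,r2: IF@9 ID@10 stall=1 (RAW on I2.r1 (WB@11)) EX@12 MEM@13 WB@14
I5 ld r4 <- r5: IF@10 ID@12 stall=0 (-) EX@13 MEM@14 WB@15
I6 mul r1 <- r2,r1: IF@12 ID@13 stall=0 (-) EX@14 MEM@15 WB@16

Answer: 5 8 11 12 14 15 16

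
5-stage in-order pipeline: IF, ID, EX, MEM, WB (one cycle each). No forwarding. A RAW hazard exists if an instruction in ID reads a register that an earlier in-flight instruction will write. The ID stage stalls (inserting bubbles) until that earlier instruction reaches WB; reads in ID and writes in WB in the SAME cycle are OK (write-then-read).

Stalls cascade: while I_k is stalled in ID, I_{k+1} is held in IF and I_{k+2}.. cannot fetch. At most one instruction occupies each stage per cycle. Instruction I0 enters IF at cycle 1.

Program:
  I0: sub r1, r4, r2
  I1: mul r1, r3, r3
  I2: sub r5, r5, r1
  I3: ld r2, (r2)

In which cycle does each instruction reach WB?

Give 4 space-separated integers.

I0 sub r1 <- r4,r2: IF@1 ID@2 stall=0 (-) EX@3 MEM@4 WB@5
I1 mul r1 <- r3,r3: IF@2 ID@3 stall=0 (-) EX@4 MEM@5 WB@6
I2 sub r5 <- r5,r1: IF@3 ID@4 stall=2 (RAW on I1.r1 (WB@6)) EX@7 MEM@8 WB@9
I3 ld r2 <- r2: IF@4 ID@7 stall=0 (-) EX@8 MEM@9 WB@10

Answer: 5 6 9 10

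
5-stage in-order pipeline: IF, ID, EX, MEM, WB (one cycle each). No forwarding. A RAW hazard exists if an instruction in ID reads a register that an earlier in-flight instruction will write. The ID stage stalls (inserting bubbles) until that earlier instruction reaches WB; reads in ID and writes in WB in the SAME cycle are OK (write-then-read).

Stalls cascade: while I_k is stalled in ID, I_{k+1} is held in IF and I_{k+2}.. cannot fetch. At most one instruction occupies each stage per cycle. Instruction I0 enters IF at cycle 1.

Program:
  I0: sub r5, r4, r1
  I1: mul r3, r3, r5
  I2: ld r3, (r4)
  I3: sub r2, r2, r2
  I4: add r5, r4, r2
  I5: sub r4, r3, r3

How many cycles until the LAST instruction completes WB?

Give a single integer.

Answer: 14

Derivation:
I0 sub r5 <- r4,r1: IF@1 ID@2 stall=0 (-) EX@3 MEM@4 WB@5
I1 mul r3 <- r3,r5: IF@2 ID@3 stall=2 (RAW on I0.r5 (WB@5)) EX@6 MEM@7 WB@8
I2 ld r3 <- r4: IF@3 ID@6 stall=0 (-) EX@7 MEM@8 WB@9
I3 sub r2 <- r2,r2: IF@6 ID@7 stall=0 (-) EX@8 MEM@9 WB@10
I4 add r5 <- r4,r2: IF@7 ID@8 stall=2 (RAW on I3.r2 (WB@10)) EX@11 MEM@12 WB@13
I5 sub r4 <- r3,r3: IF@8 ID@11 stall=0 (-) EX@12 MEM@13 WB@14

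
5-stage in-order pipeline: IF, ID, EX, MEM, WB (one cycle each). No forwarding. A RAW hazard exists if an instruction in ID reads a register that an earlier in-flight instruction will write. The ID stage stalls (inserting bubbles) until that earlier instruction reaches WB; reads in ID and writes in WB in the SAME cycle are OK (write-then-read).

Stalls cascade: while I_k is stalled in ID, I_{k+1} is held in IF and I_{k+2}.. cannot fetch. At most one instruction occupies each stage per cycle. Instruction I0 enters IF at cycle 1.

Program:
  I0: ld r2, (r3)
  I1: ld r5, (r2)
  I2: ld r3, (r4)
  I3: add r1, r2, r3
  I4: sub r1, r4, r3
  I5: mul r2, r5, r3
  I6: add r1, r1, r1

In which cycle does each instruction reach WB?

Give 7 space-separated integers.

Answer: 5 8 9 12 13 14 16

Derivation:
I0 ld r2 <- r3: IF@1 ID@2 stall=0 (-) EX@3 MEM@4 WB@5
I1 ld r5 <- r2: IF@2 ID@3 stall=2 (RAW on I0.r2 (WB@5)) EX@6 MEM@7 WB@8
I2 ld r3 <- r4: IF@3 ID@6 stall=0 (-) EX@7 MEM@8 WB@9
I3 add r1 <- r2,r3: IF@6 ID@7 stall=2 (RAW on I2.r3 (WB@9)) EX@10 MEM@11 WB@12
I4 sub r1 <- r4,r3: IF@7 ID@10 stall=0 (-) EX@11 MEM@12 WB@13
I5 mul r2 <- r5,r3: IF@10 ID@11 stall=0 (-) EX@12 MEM@13 WB@14
I6 add r1 <- r1,r1: IF@11 ID@12 stall=1 (RAW on I4.r1 (WB@13)) EX@14 MEM@15 WB@16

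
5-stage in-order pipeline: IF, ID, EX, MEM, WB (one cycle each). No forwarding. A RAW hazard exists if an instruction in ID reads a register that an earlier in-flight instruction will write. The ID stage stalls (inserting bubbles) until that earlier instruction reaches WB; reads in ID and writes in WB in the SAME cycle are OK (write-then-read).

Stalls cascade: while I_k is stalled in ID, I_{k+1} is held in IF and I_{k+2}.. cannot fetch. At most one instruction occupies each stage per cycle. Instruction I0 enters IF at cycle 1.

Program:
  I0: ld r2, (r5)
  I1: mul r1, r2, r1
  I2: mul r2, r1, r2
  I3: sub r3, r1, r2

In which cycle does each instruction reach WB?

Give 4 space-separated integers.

I0 ld r2 <- r5: IF@1 ID@2 stall=0 (-) EX@3 MEM@4 WB@5
I1 mul r1 <- r2,r1: IF@2 ID@3 stall=2 (RAW on I0.r2 (WB@5)) EX@6 MEM@7 WB@8
I2 mul r2 <- r1,r2: IF@3 ID@6 stall=2 (RAW on I1.r1 (WB@8)) EX@9 MEM@10 WB@11
I3 sub r3 <- r1,r2: IF@6 ID@9 stall=2 (RAW on I2.r2 (WB@11)) EX@12 MEM@13 WB@14

Answer: 5 8 11 14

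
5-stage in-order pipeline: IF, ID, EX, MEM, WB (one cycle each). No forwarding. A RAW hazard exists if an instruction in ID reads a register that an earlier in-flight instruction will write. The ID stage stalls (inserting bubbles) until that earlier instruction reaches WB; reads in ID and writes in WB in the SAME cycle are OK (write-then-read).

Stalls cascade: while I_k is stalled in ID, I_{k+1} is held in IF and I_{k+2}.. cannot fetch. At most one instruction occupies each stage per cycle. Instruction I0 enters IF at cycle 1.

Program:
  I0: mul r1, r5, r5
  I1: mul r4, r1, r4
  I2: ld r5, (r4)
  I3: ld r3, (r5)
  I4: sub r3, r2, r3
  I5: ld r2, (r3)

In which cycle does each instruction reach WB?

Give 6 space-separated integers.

I0 mul r1 <- r5,r5: IF@1 ID@2 stall=0 (-) EX@3 MEM@4 WB@5
I1 mul r4 <- r1,r4: IF@2 ID@3 stall=2 (RAW on I0.r1 (WB@5)) EX@6 MEM@7 WB@8
I2 ld r5 <- r4: IF@3 ID@6 stall=2 (RAW on I1.r4 (WB@8)) EX@9 MEM@10 WB@11
I3 ld r3 <- r5: IF@6 ID@9 stall=2 (RAW on I2.r5 (WB@11)) EX@12 MEM@13 WB@14
I4 sub r3 <- r2,r3: IF@9 ID@12 stall=2 (RAW on I3.r3 (WB@14)) EX@15 MEM@16 WB@17
I5 ld r2 <- r3: IF@12 ID@15 stall=2 (RAW on I4.r3 (WB@17)) EX@18 MEM@19 WB@20

Answer: 5 8 11 14 17 20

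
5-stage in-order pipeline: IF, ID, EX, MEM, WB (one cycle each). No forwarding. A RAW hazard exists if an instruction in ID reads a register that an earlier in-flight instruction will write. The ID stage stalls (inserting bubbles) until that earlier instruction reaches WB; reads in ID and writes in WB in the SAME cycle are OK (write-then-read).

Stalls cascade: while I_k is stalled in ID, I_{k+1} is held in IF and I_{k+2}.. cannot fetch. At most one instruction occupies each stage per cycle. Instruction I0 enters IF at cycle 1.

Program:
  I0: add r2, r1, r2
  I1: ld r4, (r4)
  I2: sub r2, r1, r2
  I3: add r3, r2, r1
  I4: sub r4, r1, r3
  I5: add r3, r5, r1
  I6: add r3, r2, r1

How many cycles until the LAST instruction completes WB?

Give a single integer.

Answer: 16

Derivation:
I0 add r2 <- r1,r2: IF@1 ID@2 stall=0 (-) EX@3 MEM@4 WB@5
I1 ld r4 <- r4: IF@2 ID@3 stall=0 (-) EX@4 MEM@5 WB@6
I2 sub r2 <- r1,r2: IF@3 ID@4 stall=1 (RAW on I0.r2 (WB@5)) EX@6 MEM@7 WB@8
I3 add r3 <- r2,r1: IF@4 ID@6 stall=2 (RAW on I2.r2 (WB@8)) EX@9 MEM@10 WB@11
I4 sub r4 <- r1,r3: IF@6 ID@9 stall=2 (RAW on I3.r3 (WB@11)) EX@12 MEM@13 WB@14
I5 add r3 <- r5,r1: IF@9 ID@12 stall=0 (-) EX@13 MEM@14 WB@15
I6 add r3 <- r2,r1: IF@12 ID@13 stall=0 (-) EX@14 MEM@15 WB@16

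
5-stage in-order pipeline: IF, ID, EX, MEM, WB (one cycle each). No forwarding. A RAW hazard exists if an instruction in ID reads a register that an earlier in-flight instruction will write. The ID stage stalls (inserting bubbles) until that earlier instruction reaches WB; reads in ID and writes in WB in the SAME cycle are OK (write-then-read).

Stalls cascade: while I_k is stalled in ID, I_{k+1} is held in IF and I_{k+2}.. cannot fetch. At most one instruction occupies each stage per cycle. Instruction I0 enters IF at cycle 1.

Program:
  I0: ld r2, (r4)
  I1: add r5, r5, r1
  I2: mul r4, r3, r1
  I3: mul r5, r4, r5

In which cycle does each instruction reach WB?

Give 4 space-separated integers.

Answer: 5 6 7 10

Derivation:
I0 ld r2 <- r4: IF@1 ID@2 stall=0 (-) EX@3 MEM@4 WB@5
I1 add r5 <- r5,r1: IF@2 ID@3 stall=0 (-) EX@4 MEM@5 WB@6
I2 mul r4 <- r3,r1: IF@3 ID@4 stall=0 (-) EX@5 MEM@6 WB@7
I3 mul r5 <- r4,r5: IF@4 ID@5 stall=2 (RAW on I2.r4 (WB@7)) EX@8 MEM@9 WB@10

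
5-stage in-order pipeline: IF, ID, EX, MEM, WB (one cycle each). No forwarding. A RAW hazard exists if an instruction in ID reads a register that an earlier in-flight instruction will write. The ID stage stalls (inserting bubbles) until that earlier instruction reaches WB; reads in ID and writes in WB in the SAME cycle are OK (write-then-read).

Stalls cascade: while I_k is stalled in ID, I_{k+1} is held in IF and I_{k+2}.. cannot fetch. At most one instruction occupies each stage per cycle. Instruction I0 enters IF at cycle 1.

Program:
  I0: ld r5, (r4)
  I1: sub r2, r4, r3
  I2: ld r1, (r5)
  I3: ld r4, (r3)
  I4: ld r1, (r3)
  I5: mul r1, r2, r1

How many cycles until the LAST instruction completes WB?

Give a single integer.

I0 ld r5 <- r4: IF@1 ID@2 stall=0 (-) EX@3 MEM@4 WB@5
I1 sub r2 <- r4,r3: IF@2 ID@3 stall=0 (-) EX@4 MEM@5 WB@6
I2 ld r1 <- r5: IF@3 ID@4 stall=1 (RAW on I0.r5 (WB@5)) EX@6 MEM@7 WB@8
I3 ld r4 <- r3: IF@4 ID@6 stall=0 (-) EX@7 MEM@8 WB@9
I4 ld r1 <- r3: IF@6 ID@7 stall=0 (-) EX@8 MEM@9 WB@10
I5 mul r1 <- r2,r1: IF@7 ID@8 stall=2 (RAW on I4.r1 (WB@10)) EX@11 MEM@12 WB@13

Answer: 13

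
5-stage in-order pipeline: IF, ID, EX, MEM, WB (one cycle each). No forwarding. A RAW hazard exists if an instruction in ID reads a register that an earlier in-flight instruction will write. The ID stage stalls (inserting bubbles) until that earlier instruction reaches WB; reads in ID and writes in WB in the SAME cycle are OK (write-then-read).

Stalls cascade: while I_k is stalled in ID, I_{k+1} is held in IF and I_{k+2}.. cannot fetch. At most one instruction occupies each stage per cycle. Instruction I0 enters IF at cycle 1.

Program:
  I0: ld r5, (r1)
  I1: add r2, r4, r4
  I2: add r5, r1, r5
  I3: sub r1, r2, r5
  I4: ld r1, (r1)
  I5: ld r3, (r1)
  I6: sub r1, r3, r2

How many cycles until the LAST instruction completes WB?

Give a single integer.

Answer: 20

Derivation:
I0 ld r5 <- r1: IF@1 ID@2 stall=0 (-) EX@3 MEM@4 WB@5
I1 add r2 <- r4,r4: IF@2 ID@3 stall=0 (-) EX@4 MEM@5 WB@6
I2 add r5 <- r1,r5: IF@3 ID@4 stall=1 (RAW on I0.r5 (WB@5)) EX@6 MEM@7 WB@8
I3 sub r1 <- r2,r5: IF@4 ID@6 stall=2 (RAW on I2.r5 (WB@8)) EX@9 MEM@10 WB@11
I4 ld r1 <- r1: IF@6 ID@9 stall=2 (RAW on I3.r1 (WB@11)) EX@12 MEM@13 WB@14
I5 ld r3 <- r1: IF@9 ID@12 stall=2 (RAW on I4.r1 (WB@14)) EX@15 MEM@16 WB@17
I6 sub r1 <- r3,r2: IF@12 ID@15 stall=2 (RAW on I5.r3 (WB@17)) EX@18 MEM@19 WB@20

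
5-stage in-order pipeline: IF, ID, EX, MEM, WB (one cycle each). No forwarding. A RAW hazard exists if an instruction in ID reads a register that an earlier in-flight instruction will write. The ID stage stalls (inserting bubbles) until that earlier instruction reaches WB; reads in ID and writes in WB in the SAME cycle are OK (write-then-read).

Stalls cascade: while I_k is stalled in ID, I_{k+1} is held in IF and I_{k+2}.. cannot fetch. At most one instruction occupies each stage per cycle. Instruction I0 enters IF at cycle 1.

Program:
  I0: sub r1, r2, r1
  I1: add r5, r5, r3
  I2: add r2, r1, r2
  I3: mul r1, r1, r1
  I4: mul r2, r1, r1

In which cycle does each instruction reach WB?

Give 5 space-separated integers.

Answer: 5 6 8 9 12

Derivation:
I0 sub r1 <- r2,r1: IF@1 ID@2 stall=0 (-) EX@3 MEM@4 WB@5
I1 add r5 <- r5,r3: IF@2 ID@3 stall=0 (-) EX@4 MEM@5 WB@6
I2 add r2 <- r1,r2: IF@3 ID@4 stall=1 (RAW on I0.r1 (WB@5)) EX@6 MEM@7 WB@8
I3 mul r1 <- r1,r1: IF@4 ID@6 stall=0 (-) EX@7 MEM@8 WB@9
I4 mul r2 <- r1,r1: IF@6 ID@7 stall=2 (RAW on I3.r1 (WB@9)) EX@10 MEM@11 WB@12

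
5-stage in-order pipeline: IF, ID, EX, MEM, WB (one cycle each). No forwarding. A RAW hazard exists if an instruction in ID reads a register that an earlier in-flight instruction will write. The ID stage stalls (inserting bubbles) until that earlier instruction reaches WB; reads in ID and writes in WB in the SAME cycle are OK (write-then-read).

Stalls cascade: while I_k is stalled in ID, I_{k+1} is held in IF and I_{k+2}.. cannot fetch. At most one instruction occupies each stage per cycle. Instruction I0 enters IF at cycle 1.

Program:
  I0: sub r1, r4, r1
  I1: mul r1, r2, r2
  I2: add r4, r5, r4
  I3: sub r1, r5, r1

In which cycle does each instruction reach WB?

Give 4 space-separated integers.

Answer: 5 6 7 9

Derivation:
I0 sub r1 <- r4,r1: IF@1 ID@2 stall=0 (-) EX@3 MEM@4 WB@5
I1 mul r1 <- r2,r2: IF@2 ID@3 stall=0 (-) EX@4 MEM@5 WB@6
I2 add r4 <- r5,r4: IF@3 ID@4 stall=0 (-) EX@5 MEM@6 WB@7
I3 sub r1 <- r5,r1: IF@4 ID@5 stall=1 (RAW on I1.r1 (WB@6)) EX@7 MEM@8 WB@9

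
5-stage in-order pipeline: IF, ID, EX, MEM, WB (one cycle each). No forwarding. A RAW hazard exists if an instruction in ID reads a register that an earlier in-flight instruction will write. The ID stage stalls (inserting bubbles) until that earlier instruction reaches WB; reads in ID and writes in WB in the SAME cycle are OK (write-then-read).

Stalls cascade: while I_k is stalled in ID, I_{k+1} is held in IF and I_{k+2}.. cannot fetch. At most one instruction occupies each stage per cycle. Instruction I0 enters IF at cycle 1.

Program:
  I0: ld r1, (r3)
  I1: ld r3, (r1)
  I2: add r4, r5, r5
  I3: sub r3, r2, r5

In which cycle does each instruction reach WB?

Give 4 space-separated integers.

Answer: 5 8 9 10

Derivation:
I0 ld r1 <- r3: IF@1 ID@2 stall=0 (-) EX@3 MEM@4 WB@5
I1 ld r3 <- r1: IF@2 ID@3 stall=2 (RAW on I0.r1 (WB@5)) EX@6 MEM@7 WB@8
I2 add r4 <- r5,r5: IF@3 ID@6 stall=0 (-) EX@7 MEM@8 WB@9
I3 sub r3 <- r2,r5: IF@6 ID@7 stall=0 (-) EX@8 MEM@9 WB@10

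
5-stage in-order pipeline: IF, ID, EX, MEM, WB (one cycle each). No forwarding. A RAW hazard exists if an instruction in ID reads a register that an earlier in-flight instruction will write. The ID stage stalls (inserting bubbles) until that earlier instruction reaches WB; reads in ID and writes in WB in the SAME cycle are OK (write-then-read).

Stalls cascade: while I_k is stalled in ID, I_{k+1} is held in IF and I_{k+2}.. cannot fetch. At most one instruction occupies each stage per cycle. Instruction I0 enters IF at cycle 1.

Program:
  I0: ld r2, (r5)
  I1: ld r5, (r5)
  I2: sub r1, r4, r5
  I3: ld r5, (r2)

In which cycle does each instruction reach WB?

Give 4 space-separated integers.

Answer: 5 6 9 10

Derivation:
I0 ld r2 <- r5: IF@1 ID@2 stall=0 (-) EX@3 MEM@4 WB@5
I1 ld r5 <- r5: IF@2 ID@3 stall=0 (-) EX@4 MEM@5 WB@6
I2 sub r1 <- r4,r5: IF@3 ID@4 stall=2 (RAW on I1.r5 (WB@6)) EX@7 MEM@8 WB@9
I3 ld r5 <- r2: IF@4 ID@7 stall=0 (-) EX@8 MEM@9 WB@10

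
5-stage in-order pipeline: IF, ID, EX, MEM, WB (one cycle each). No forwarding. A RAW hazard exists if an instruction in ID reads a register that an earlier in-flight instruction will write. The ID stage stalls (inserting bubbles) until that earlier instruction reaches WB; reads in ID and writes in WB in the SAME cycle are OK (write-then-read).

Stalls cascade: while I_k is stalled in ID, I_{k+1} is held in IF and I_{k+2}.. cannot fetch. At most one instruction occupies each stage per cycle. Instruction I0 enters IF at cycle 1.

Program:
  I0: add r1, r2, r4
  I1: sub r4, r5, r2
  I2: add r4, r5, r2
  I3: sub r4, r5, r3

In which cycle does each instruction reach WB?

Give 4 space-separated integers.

Answer: 5 6 7 8

Derivation:
I0 add r1 <- r2,r4: IF@1 ID@2 stall=0 (-) EX@3 MEM@4 WB@5
I1 sub r4 <- r5,r2: IF@2 ID@3 stall=0 (-) EX@4 MEM@5 WB@6
I2 add r4 <- r5,r2: IF@3 ID@4 stall=0 (-) EX@5 MEM@6 WB@7
I3 sub r4 <- r5,r3: IF@4 ID@5 stall=0 (-) EX@6 MEM@7 WB@8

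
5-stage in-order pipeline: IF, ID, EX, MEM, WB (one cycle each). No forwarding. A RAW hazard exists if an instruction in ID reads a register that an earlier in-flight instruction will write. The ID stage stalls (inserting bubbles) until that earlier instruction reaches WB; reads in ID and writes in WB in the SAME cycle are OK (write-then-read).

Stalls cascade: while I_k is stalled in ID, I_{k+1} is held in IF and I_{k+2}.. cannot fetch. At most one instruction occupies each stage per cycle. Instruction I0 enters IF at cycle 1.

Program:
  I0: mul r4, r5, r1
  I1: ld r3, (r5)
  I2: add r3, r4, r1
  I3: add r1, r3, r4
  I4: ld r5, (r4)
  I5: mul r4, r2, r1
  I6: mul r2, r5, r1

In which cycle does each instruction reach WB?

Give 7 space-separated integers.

I0 mul r4 <- r5,r1: IF@1 ID@2 stall=0 (-) EX@3 MEM@4 WB@5
I1 ld r3 <- r5: IF@2 ID@3 stall=0 (-) EX@4 MEM@5 WB@6
I2 add r3 <- r4,r1: IF@3 ID@4 stall=1 (RAW on I0.r4 (WB@5)) EX@6 MEM@7 WB@8
I3 add r1 <- r3,r4: IF@4 ID@6 stall=2 (RAW on I2.r3 (WB@8)) EX@9 MEM@10 WB@11
I4 ld r5 <- r4: IF@6 ID@9 stall=0 (-) EX@10 MEM@11 WB@12
I5 mul r4 <- r2,r1: IF@9 ID@10 stall=1 (RAW on I3.r1 (WB@11)) EX@12 MEM@13 WB@14
I6 mul r2 <- r5,r1: IF@10 ID@12 stall=0 (-) EX@13 MEM@14 WB@15

Answer: 5 6 8 11 12 14 15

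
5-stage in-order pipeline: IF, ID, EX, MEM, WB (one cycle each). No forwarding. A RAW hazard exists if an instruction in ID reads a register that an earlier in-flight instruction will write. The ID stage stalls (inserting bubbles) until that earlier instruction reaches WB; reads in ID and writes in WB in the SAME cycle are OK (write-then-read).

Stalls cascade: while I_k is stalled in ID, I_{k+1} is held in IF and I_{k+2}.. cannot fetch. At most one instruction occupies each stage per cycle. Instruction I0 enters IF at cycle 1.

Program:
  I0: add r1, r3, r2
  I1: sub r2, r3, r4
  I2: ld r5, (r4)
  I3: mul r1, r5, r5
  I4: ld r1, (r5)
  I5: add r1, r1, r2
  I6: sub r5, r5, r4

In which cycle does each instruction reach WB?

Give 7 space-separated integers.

Answer: 5 6 7 10 11 14 15

Derivation:
I0 add r1 <- r3,r2: IF@1 ID@2 stall=0 (-) EX@3 MEM@4 WB@5
I1 sub r2 <- r3,r4: IF@2 ID@3 stall=0 (-) EX@4 MEM@5 WB@6
I2 ld r5 <- r4: IF@3 ID@4 stall=0 (-) EX@5 MEM@6 WB@7
I3 mul r1 <- r5,r5: IF@4 ID@5 stall=2 (RAW on I2.r5 (WB@7)) EX@8 MEM@9 WB@10
I4 ld r1 <- r5: IF@5 ID@8 stall=0 (-) EX@9 MEM@10 WB@11
I5 add r1 <- r1,r2: IF@8 ID@9 stall=2 (RAW on I4.r1 (WB@11)) EX@12 MEM@13 WB@14
I6 sub r5 <- r5,r4: IF@9 ID@12 stall=0 (-) EX@13 MEM@14 WB@15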